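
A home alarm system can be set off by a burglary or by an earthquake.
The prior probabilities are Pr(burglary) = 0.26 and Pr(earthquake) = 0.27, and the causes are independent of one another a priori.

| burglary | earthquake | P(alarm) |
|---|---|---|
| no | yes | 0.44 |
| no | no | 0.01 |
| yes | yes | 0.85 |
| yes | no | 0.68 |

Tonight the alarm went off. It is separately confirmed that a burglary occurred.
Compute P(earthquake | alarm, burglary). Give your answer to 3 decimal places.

P(earthquake | alarm, burglary) ≈ 0.316

P(alarm | burglary) = 0.68·0.73 + 0.85·0.27 = 0.496400 + 0.229500 = 0.725900
Restricting to configurations with earthquake present: 0.85·0.27 = 0.229500.
So P(earthquake | alarm, burglary) = 0.229500/0.725900 ≈ 0.316.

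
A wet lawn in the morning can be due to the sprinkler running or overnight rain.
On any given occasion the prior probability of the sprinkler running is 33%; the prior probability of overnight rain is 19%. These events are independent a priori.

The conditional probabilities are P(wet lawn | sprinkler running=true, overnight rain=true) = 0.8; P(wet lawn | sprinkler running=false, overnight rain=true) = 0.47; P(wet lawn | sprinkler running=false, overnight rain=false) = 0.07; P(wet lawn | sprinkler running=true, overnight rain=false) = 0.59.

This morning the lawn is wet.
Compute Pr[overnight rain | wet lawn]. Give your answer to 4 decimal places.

Pr[overnight rain | wet lawn] ≈ 0.3598

For the numerator, keep only overnight rain=true terms: 0.059831 + 0.050160 = 0.109991
Denominator P(wet lawn): 0.07·0.67·0.81 + 0.47·0.67·0.19 + 0.59·0.33·0.81 + 0.8·0.33·0.19 = 0.305687
P(overnight rain | wet lawn) = 0.109991/0.305687 ≈ 0.3598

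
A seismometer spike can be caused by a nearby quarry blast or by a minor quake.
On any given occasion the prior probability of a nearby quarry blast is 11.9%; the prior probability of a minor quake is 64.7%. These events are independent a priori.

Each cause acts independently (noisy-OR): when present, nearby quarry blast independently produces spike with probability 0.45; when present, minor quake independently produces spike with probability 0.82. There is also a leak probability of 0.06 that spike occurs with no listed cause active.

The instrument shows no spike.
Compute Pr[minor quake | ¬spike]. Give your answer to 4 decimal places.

Pr[minor quake | ¬spike] ≈ 0.2481

Under noisy-OR, P(spike | causes) = 1 − (1−0.06)·∏(1−qᵢ) over the active causes.
Sum P(¬spike|·) weighted by the priors over the 4 (nearby quarry blast, minor quake) configurations:
  P(¬spike) = 0.94×0.881×0.353 + 0.1692×0.881×0.647 + 0.517×0.119×0.353 + 0.09306×0.119×0.647
        = 0.292333 + 0.096445 + 0.021718 + 0.007165 = 0.417661
Configurations with minor quake contribute 0.103610, so
  P(minor quake | ¬spike) = 0.103610 / 0.417661 ≈ 0.2481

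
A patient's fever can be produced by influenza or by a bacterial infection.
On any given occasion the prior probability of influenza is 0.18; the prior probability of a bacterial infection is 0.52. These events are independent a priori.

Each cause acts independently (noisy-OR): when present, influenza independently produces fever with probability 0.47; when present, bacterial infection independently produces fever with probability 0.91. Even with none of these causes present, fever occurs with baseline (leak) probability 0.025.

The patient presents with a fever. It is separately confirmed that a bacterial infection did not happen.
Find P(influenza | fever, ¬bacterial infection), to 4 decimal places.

Under noisy-OR, P(fever | causes) = 1 − (1−0.025)·∏(1−qᵢ) over the active causes.
Sum P(fever|·) weighted by the priors over both values of influenza:
  P(fever | ¬bacterial infection) = 0.025·0.82 + 0.48325·0.18
        = 0.020500 + 0.086985 = 0.107485
Configurations with influenza contribute 0.086985, so
  P(influenza | fever, ¬bacterial infection) = 0.086985 / 0.107485 ≈ 0.8093

P(influenza | fever, ¬bacterial infection) ≈ 0.8093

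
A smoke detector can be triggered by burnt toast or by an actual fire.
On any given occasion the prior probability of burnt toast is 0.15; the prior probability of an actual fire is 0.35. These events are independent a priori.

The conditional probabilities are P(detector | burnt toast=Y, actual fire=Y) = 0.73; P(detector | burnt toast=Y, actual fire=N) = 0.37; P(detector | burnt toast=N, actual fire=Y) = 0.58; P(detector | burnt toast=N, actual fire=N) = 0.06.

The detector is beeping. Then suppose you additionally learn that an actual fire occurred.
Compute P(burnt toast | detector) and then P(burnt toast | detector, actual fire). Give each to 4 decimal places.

Weight on burnt toast=true, given the evidence: 0.036075 + 0.038325 = 0.074400
Denominator P(detector): 0.06×0.85×0.65 + 0.58×0.85×0.35 + 0.37×0.15×0.65 + 0.73×0.15×0.35 = 0.280100
Posterior = 0.074400 / 0.280100 ≈ 0.2656

Now condition on the additional information:
For the numerator, keep only burnt toast=true terms: 0.73*0.15 = 0.109500
Denominator P(detector | actual fire): 0.58*0.85 + 0.73*0.15 = 0.602500
Posterior = 0.109500 / 0.602500 ≈ 0.1817
This is intercausal reasoning (explaining away): once actual fire accounts for the detector, burnt toast becomes less likely.

P(burnt toast | detector) ≈ 0.2656; P(burnt toast | detector, actual fire) ≈ 0.1817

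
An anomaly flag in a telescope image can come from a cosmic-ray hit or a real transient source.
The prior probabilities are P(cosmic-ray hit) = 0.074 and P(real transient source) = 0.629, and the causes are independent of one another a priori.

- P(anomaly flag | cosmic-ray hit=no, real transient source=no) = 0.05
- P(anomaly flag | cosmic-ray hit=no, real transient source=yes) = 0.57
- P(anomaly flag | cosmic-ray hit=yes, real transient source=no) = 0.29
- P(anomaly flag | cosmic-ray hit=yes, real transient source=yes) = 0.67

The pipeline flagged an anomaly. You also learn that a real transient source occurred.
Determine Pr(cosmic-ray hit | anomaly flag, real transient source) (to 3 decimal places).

Pr(cosmic-ray hit | anomaly flag, real transient source) ≈ 0.086

For the numerator, keep only cosmic-ray hit=true terms: 0.67×0.074 = 0.049580
Denominator P(anomaly flag | real transient source): 0.57×0.926 + 0.67×0.074 = 0.577400
Posterior = 0.049580 / 0.577400 ≈ 0.086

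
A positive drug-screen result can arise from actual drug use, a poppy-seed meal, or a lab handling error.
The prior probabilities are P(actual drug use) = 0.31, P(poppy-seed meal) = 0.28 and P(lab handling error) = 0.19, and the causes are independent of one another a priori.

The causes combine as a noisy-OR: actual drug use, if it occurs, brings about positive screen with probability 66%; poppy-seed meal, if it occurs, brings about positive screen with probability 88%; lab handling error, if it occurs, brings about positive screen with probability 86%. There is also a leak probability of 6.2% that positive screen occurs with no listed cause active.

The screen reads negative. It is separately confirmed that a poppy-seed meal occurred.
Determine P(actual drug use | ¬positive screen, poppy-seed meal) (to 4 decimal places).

Under noisy-OR, P(positive screen | causes) = 1 − (1−0.062)·∏(1−qᵢ) over the active causes.
Numerator (weight on configurations with actual drug use): 0.009610 + 0.000316 = 0.009926
The normalizing constant is 0.11256·0.69·0.81 + 0.015758·0.69·0.19 + 0.03827·0.31·0.81 + 0.005358·0.31·0.19 = 0.074902
Posterior = 0.009926 / 0.074902 ≈ 0.1325

P(actual drug use | ¬positive screen, poppy-seed meal) ≈ 0.1325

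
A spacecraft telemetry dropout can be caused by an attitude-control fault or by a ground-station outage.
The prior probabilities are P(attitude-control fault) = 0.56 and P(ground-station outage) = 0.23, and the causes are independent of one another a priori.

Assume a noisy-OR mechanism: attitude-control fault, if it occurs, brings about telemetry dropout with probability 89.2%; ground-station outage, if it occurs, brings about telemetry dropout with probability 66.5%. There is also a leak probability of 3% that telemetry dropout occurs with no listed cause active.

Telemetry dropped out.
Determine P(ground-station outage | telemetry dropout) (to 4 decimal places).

P(ground-station outage | telemetry dropout) ≈ 0.3271

Under noisy-OR, P(telemetry dropout | causes) = 1 − (1−0.03)·∏(1−qᵢ) over the active causes.
By total probability over the 4 (attitude-control fault, ground-station outage) configurations:
  P(telemetry dropout) = 0.03×0.44×0.77 + 0.67505×0.44×0.23 + 0.89524×0.56×0.77 + 0.964905×0.56×0.23
        = 0.010164 + 0.068315 + 0.386027 + 0.124280 = 0.588786
Keeping only the ground-station outage-present terms gives 0.192595, so
  P(ground-station outage | telemetry dropout) = 0.192595 / 0.588786 ≈ 0.3271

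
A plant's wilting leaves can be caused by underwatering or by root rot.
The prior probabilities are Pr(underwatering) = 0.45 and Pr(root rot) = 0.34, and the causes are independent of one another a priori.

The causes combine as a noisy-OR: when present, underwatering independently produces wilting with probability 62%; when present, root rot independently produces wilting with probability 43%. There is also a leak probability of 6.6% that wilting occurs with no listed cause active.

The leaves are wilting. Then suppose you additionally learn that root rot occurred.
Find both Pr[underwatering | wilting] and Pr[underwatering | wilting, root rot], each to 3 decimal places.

Under noisy-OR, P(wilting | causes) = 1 − (1−0.066)·∏(1−qᵢ) over the active causes.
Sum P(wilting|·) weighted by the priors over the 4 (underwatering, root rot) configurations:
  P(wilting) = 0.066*0.55*0.66 + 0.46762*0.55*0.34 + 0.64508*0.45*0.66 + 0.797696*0.45*0.34
        = 0.023958 + 0.087445 + 0.191589 + 0.122047 = 0.425039
Configurations with underwatering contribute 0.313636, so
  P(underwatering | wilting) = 0.313636 / 0.425039 ≈ 0.738

With the extra evidence:
By total probability over both values of underwatering:
  P(wilting | root rot) = 0.46762×0.55 + 0.797696×0.45
        = 0.257191 + 0.358963 = 0.616154
Configurations with underwatering contribute 0.358963, so
  P(underwatering | wilting, root rot) = 0.358963 / 0.616154 ≈ 0.583
This is intercausal reasoning (explaining away): once root rot accounts for the wilting, underwatering becomes less likely.

Pr[underwatering | wilting] ≈ 0.738; Pr[underwatering | wilting, root rot] ≈ 0.583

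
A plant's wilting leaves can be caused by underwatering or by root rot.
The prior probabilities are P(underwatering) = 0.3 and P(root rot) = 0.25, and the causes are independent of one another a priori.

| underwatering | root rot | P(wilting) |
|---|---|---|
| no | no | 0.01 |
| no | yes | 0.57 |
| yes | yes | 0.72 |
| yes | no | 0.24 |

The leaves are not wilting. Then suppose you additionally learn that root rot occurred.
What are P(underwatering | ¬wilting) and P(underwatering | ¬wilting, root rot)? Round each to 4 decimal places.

By total probability over the 4 (underwatering, root rot) configurations:
  P(¬wilting) = 0.99×0.7×0.75 + 0.43×0.7×0.25 + 0.76×0.3×0.75 + 0.28×0.3×0.25
        = 0.519750 + 0.075250 + 0.171000 + 0.021000 = 0.787000
The terms with underwatering present sum to 0.192000, so
  P(underwatering | ¬wilting) = 0.192000 / 0.787000 ≈ 0.2440

With the extra evidence:
By total probability over both values of underwatering:
  P(¬wilting | root rot) = 0.43·0.7 + 0.28·0.3
        = 0.301000 + 0.084000 = 0.385000
Configurations with underwatering contribute 0.084000, so
  P(underwatering | ¬wilting, root rot) = 0.084000 / 0.385000 ≈ 0.2182

P(underwatering | ¬wilting) ≈ 0.2440; P(underwatering | ¬wilting, root rot) ≈ 0.2182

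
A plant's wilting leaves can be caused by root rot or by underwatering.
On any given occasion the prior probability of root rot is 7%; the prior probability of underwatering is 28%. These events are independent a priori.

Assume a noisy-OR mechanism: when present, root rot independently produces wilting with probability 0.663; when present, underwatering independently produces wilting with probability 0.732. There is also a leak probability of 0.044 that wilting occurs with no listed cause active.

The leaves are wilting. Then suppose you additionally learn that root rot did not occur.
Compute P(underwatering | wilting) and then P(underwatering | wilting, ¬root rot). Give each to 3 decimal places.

P(underwatering | wilting) ≈ 0.769; P(underwatering | wilting, ¬root rot) ≈ 0.868

Under noisy-OR, P(wilting | causes) = 1 − (1−0.044)·∏(1−qᵢ) over the active causes.
P(wilting) = 0.044*0.93*0.72 + 0.743792*0.93*0.28 + 0.677828*0.07*0.72 + 0.913658*0.07*0.28 = 0.029462 + 0.193683 + 0.034163 + 0.017908 = 0.275216
Of this, 0.211591 comes from 0.193683 + 0.017908 (the underwatering=true cases).
Hence the posterior is 0.211591/0.275216 ≈ 0.769.

Now also conditioning on root rot≠true:
P(wilting | ¬root rot) = 0.044×0.72 + 0.743792×0.28 = 0.031680 + 0.208262 = 0.239942
Of this, 0.208262 comes from 0.743792×0.28 (the underwatering=true cases).
P(underwatering | wilting, ¬root rot) = 0.208262 / 0.239942 ≈ 0.868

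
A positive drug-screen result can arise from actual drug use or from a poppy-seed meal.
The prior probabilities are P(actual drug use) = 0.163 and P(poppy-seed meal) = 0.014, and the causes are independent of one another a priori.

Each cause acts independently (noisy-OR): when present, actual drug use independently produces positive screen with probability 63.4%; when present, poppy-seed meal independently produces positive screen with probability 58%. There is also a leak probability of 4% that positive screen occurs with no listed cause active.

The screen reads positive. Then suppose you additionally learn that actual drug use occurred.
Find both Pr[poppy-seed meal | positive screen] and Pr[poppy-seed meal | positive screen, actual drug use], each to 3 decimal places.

Under noisy-OR, P(positive screen | causes) = 1 − (1−0.04)·∏(1−qᵢ) over the active causes.
Sum P(positive screen|·) weighted by the priors over the 4 (actual drug use, poppy-seed meal) configurations:
  P(positive screen) = 0.04·0.837·0.986 + 0.5968·0.837·0.014 + 0.64864·0.163·0.986 + 0.852429·0.163·0.014
        = 0.033011 + 0.006993 + 0.104248 + 0.001945 = 0.146197
Configurations with poppy-seed meal contribute 0.008938, so
  P(poppy-seed meal | positive screen) = 0.008938 / 0.146197 ≈ 0.061

With the extra evidence:
Numerator (weight on configurations with poppy-seed meal): 0.852429×0.014 = 0.011934
Normalizer over all consistent configurations: 0.64864×0.986 + 0.852429×0.014 = 0.651493
P(poppy-seed meal | positive screen, actual drug use) = 0.011934/0.651493 ≈ 0.018

Pr[poppy-seed meal | positive screen] ≈ 0.061; Pr[poppy-seed meal | positive screen, actual drug use] ≈ 0.018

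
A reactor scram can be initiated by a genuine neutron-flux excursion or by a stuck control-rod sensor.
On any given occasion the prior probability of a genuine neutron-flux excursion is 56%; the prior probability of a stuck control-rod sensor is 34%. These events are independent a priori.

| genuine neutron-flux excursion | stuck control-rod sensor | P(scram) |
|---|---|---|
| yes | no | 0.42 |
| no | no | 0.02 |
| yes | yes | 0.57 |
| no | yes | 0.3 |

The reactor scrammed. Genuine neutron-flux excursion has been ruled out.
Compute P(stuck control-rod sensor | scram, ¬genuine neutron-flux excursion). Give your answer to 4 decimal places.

For the numerator, keep only stuck control-rod sensor=true terms: 0.3·0.34 = 0.102000
The normalizing constant is 0.02·0.66 + 0.3·0.34 = 0.115200
P(stuck control-rod sensor | scram, ¬genuine neutron-flux excursion) = 0.102000/0.115200 ≈ 0.8854

P(stuck control-rod sensor | scram, ¬genuine neutron-flux excursion) ≈ 0.8854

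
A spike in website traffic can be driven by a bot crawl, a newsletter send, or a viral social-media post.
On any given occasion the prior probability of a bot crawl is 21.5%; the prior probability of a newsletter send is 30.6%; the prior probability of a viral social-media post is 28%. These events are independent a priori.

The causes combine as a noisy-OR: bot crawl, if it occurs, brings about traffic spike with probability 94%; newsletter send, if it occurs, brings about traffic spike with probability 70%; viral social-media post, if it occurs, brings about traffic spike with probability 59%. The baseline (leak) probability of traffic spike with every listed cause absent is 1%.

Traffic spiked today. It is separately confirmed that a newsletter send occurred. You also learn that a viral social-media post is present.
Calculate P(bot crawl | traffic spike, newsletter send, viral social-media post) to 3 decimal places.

P(bot crawl | traffic spike, newsletter send, viral social-media post) ≈ 0.236

Under noisy-OR, P(traffic spike | causes) = 1 − (1−0.01)·∏(1−qᵢ) over the active causes.
Numerator (weight on configurations with bot crawl): 0.992694*0.215 = 0.213429
The normalizing constant is 0.87823*0.785 + 0.992694*0.215 = 0.902840
P(bot crawl | traffic spike, newsletter send, viral social-media post) = 0.213429/0.902840 ≈ 0.236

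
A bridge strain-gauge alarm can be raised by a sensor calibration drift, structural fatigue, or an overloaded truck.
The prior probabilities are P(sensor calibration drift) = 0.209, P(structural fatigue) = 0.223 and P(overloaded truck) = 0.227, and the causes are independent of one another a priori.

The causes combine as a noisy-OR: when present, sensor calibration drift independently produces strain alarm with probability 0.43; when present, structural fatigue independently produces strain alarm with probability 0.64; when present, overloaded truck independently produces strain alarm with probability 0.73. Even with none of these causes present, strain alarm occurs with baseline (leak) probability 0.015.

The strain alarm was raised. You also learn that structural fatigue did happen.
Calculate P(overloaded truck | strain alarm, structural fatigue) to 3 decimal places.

Under noisy-OR, P(strain alarm | causes) = 1 − (1−0.015)·∏(1−qᵢ) over the active causes.
Weight on overloaded truck=true, given the evidence: 0.162366 + 0.044854 = 0.207220
Denominator P(strain alarm | structural fatigue): 0.6454*0.791*0.773 + 0.904258*0.791*0.227 + 0.797878*0.209*0.773 + 0.945427*0.209*0.227 = 0.730748
P(overloaded truck | strain alarm, structural fatigue) = 0.207220/0.730748 ≈ 0.284

P(overloaded truck | strain alarm, structural fatigue) ≈ 0.284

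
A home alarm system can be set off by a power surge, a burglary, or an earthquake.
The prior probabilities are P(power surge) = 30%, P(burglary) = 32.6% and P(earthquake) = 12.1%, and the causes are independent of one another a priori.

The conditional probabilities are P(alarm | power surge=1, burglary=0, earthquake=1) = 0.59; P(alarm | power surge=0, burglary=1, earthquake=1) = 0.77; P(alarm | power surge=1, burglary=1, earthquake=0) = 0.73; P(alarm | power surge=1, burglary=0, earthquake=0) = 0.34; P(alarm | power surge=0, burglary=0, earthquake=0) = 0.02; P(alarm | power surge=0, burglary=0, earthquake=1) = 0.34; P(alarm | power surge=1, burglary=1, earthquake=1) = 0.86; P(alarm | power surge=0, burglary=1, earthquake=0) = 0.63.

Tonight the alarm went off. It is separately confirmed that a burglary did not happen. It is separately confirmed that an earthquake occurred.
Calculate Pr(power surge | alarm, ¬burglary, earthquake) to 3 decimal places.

Pr(power surge | alarm, ¬burglary, earthquake) ≈ 0.427

Sum P(alarm|·) weighted by the priors over both values of power surge:
  P(alarm | ¬burglary, earthquake) = 0.34*0.7 + 0.59*0.3
        = 0.238000 + 0.177000 = 0.415000
Configurations with power surge contribute 0.177000, so
  P(power surge | alarm, ¬burglary, earthquake) = 0.177000 / 0.415000 ≈ 0.427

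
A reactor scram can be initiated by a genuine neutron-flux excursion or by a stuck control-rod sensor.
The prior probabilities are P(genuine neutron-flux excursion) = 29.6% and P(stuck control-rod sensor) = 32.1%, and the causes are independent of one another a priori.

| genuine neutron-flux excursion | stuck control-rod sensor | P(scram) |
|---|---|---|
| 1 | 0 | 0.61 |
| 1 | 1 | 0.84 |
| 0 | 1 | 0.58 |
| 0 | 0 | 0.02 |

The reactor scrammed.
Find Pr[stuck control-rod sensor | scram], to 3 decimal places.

P(scram) = 0.02×0.704×0.679 + 0.58×0.704×0.321 + 0.61×0.296×0.679 + 0.84×0.296×0.321 = 0.009560 + 0.131071 + 0.122600 + 0.079813 = 0.343044
The stuck control-rod sensor-present share is 0.131071 + 0.079813 = 0.210884.
So P(stuck control-rod sensor | scram) = 0.210884/0.343044 ≈ 0.615.

Pr[stuck control-rod sensor | scram] ≈ 0.615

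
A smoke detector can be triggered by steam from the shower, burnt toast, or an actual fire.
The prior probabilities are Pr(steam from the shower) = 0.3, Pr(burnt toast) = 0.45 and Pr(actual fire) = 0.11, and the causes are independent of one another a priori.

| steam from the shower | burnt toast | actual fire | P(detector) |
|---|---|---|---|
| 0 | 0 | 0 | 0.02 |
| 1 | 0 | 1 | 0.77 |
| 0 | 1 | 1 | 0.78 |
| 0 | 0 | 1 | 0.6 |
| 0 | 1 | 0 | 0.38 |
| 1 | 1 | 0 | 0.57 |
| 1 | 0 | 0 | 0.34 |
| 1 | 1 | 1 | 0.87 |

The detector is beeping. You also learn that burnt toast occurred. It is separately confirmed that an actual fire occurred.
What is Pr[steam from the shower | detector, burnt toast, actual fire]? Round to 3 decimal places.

Pr[steam from the shower | detector, burnt toast, actual fire] ≈ 0.323

For the numerator, keep only steam from the shower=true terms: 0.87·0.3 = 0.261000
Denominator P(detector | burnt toast, actual fire): 0.78·0.7 + 0.87·0.3 = 0.807000
P(steam from the shower | detector, burnt toast, actual fire) = 0.261000/0.807000 ≈ 0.323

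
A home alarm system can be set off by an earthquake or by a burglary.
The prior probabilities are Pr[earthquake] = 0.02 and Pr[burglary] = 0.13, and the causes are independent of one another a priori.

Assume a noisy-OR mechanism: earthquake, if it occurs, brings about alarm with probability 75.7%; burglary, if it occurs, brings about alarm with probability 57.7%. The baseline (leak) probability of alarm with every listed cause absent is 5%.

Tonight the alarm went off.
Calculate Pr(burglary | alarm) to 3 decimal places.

Under noisy-OR, P(alarm | causes) = 1 − (1−0.05)·∏(1−qᵢ) over the active causes.
By total probability over the 4 (earthquake, burglary) configurations:
  P(alarm) = 0.05*0.98*0.87 + 0.59815*0.98*0.13 + 0.76915*0.02*0.87 + 0.90235*0.02*0.13
        = 0.042630 + 0.076204 + 0.013383 + 0.002346 = 0.134563
Configurations with burglary contribute 0.078550, so
  P(burglary | alarm) = 0.078550 / 0.134563 ≈ 0.584

Pr(burglary | alarm) ≈ 0.584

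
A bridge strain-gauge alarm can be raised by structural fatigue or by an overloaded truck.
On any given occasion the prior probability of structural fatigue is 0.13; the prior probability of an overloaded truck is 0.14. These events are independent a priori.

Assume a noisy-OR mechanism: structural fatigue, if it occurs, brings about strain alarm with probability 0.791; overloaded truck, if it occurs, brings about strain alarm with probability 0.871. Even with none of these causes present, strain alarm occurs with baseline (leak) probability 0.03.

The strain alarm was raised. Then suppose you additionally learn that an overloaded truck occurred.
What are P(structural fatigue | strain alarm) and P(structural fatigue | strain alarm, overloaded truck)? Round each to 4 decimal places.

Under noisy-OR, P(strain alarm | causes) = 1 − (1−0.03)·∏(1−qᵢ) over the active causes.
P(strain alarm) = 0.03*0.87*0.86 + 0.87487*0.87*0.14 + 0.79727*0.13*0.86 + 0.973848*0.13*0.14 = 0.022446 + 0.106559 + 0.089135 + 0.017724 = 0.235864
Restricting to configurations with structural fatigue present: 0.089135 + 0.017724 = 0.106859.
Hence the posterior is 0.106859/0.235864 ≈ 0.4531.

With the extra evidence:
P(strain alarm | overloaded truck) = 0.87487·0.87 + 0.973848·0.13 = 0.761137 + 0.126600 = 0.887737
The structural fatigue-present share is 0.973848·0.13 = 0.126600.
Hence the posterior is 0.126600/0.887737 ≈ 0.1426.
The drop from 0.4531 to 0.1426 is the explaining-away (discounting) effect.

P(structural fatigue | strain alarm) ≈ 0.4531; P(structural fatigue | strain alarm, overloaded truck) ≈ 0.1426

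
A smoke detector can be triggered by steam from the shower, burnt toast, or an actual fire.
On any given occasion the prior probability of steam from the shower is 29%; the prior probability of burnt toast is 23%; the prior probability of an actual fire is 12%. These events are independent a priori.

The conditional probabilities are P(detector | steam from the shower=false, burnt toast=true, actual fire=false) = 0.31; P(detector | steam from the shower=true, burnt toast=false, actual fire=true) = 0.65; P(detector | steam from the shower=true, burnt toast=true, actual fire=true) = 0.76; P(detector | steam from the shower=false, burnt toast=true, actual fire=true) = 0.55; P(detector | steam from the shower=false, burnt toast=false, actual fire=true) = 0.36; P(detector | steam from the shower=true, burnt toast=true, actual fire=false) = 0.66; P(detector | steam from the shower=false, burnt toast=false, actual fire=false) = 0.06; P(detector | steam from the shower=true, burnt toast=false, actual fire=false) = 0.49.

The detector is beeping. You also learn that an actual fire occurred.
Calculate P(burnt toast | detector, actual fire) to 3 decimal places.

Numerator (weight on configurations with burnt toast): 0.089815 + 0.050692 = 0.140507
The normalizing constant is 0.36·0.71·0.77 + 0.55·0.71·0.23 + 0.65·0.29·0.77 + 0.76·0.29·0.23 = 0.482464
P(burnt toast | detector, actual fire) = 0.140507/0.482464 ≈ 0.291

P(burnt toast | detector, actual fire) ≈ 0.291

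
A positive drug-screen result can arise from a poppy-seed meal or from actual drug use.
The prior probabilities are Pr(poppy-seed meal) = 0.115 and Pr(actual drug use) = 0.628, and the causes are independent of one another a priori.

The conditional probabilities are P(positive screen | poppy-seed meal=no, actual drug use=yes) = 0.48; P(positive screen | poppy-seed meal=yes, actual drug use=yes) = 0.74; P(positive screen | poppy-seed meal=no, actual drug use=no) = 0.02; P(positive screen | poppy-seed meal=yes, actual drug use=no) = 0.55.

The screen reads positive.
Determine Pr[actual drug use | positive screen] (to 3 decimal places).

By total probability over the 4 (poppy-seed meal, actual drug use) configurations:
  P(positive screen) = 0.02·0.885·0.372 + 0.48·0.885·0.628 + 0.55·0.115·0.372 + 0.74·0.115·0.628
        = 0.006584 + 0.266774 + 0.023529 + 0.053443 = 0.350330
Keeping only the actual drug use-present terms gives 0.320217, so
  P(actual drug use | positive screen) = 0.320217 / 0.350330 ≈ 0.914

Pr[actual drug use | positive screen] ≈ 0.914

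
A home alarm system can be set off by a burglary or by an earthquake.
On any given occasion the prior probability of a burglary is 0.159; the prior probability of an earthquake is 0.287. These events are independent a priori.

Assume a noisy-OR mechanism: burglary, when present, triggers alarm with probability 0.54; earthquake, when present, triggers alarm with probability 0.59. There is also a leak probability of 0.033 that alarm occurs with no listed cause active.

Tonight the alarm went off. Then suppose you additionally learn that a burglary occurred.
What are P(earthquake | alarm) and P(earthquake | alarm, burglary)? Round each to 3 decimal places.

P(earthquake | alarm) ≈ 0.689; P(earthquake | alarm, burglary) ≈ 0.372

Under noisy-OR, P(alarm | causes) = 1 − (1−0.033)·∏(1−qᵢ) over the active causes.
P(alarm) = 0.033×0.841×0.713 + 0.60353×0.841×0.287 + 0.55518×0.159×0.713 + 0.817624×0.159×0.287 = 0.019788 + 0.145672 + 0.062939 + 0.037311 = 0.265710
The earthquake-present share is 0.145672 + 0.037311 = 0.182983.
P(earthquake | alarm) = 0.182983 / 0.265710 ≈ 0.689

With the extra evidence:
P(alarm | burglary) = 0.55518*0.713 + 0.817624*0.287 = 0.395843 + 0.234658 = 0.630501
Restricting to configurations with earthquake present: 0.817624*0.287 = 0.234658.
Hence the posterior is 0.234658/0.630501 ≈ 0.372.
— burglary explains away the evidence for earthquake.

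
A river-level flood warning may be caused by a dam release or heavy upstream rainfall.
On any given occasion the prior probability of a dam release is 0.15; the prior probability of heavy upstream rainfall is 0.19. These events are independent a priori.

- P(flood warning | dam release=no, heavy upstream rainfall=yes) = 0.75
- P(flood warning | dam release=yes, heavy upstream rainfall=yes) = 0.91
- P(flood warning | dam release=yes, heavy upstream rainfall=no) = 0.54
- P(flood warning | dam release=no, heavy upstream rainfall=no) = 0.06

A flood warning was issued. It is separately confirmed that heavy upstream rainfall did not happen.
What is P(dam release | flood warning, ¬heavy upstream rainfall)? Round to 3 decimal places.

P(dam release | flood warning, ¬heavy upstream rainfall) ≈ 0.614

By total probability over both values of dam release:
  P(flood warning | ¬heavy upstream rainfall) = 0.06*0.85 + 0.54*0.15
        = 0.051000 + 0.081000 = 0.132000
Keeping only the dam release-present terms gives 0.081000, so
  P(dam release | flood warning, ¬heavy upstream rainfall) = 0.081000 / 0.132000 ≈ 0.614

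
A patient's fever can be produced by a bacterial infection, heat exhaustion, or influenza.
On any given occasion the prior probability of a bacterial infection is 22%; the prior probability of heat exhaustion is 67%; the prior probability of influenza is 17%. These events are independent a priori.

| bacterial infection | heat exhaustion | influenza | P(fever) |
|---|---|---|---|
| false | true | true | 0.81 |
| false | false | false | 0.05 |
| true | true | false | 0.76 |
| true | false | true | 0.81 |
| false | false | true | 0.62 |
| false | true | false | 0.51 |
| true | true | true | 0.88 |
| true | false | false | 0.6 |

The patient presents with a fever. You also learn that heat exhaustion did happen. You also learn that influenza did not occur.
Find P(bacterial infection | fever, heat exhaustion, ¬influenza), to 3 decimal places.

P(bacterial infection | fever, heat exhaustion, ¬influenza) ≈ 0.296

By total probability over both values of bacterial infection:
  P(fever | heat exhaustion, ¬influenza) = 0.51·0.78 + 0.76·0.22
        = 0.397800 + 0.167200 = 0.565000
The terms with bacterial infection present sum to 0.167200, so
  P(bacterial infection | fever, heat exhaustion, ¬influenza) = 0.167200 / 0.565000 ≈ 0.296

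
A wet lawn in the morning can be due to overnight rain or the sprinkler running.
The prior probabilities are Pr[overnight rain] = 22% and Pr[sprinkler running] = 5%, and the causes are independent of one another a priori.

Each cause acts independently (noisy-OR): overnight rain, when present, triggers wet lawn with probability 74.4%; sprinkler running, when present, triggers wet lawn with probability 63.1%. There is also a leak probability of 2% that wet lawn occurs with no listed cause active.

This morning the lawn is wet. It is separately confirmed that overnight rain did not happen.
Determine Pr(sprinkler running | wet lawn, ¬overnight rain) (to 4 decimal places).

Under noisy-OR, P(wet lawn | causes) = 1 − (1−0.02)·∏(1−qᵢ) over the active causes.
For the numerator, keep only sprinkler running=true terms: 0.63838×0.05 = 0.031919
Denominator P(wet lawn | ¬overnight rain): 0.02×0.95 + 0.63838×0.05 = 0.050919
P(sprinkler running | wet lawn, ¬overnight rain) = 0.031919/0.050919 ≈ 0.6269

Pr(sprinkler running | wet lawn, ¬overnight rain) ≈ 0.6269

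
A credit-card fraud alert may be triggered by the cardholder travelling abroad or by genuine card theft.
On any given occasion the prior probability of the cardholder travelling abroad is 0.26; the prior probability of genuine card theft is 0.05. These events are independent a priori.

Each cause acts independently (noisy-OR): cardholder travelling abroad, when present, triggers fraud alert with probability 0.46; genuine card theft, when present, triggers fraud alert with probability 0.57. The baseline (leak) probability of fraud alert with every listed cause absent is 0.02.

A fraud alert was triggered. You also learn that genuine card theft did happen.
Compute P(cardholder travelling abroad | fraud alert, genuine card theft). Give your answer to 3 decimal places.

Under noisy-OR, P(fraud alert | causes) = 1 − (1−0.02)·∏(1−qᵢ) over the active causes.
P(fraud alert | genuine card theft) = 0.5786*0.74 + 0.772444*0.26 = 0.428164 + 0.200835 = 0.628999
Restricting to configurations with cardholder travelling abroad present: 0.772444*0.26 = 0.200835.
P(cardholder travelling abroad | fraud alert, genuine card theft) = 0.200835 / 0.628999 ≈ 0.319

P(cardholder travelling abroad | fraud alert, genuine card theft) ≈ 0.319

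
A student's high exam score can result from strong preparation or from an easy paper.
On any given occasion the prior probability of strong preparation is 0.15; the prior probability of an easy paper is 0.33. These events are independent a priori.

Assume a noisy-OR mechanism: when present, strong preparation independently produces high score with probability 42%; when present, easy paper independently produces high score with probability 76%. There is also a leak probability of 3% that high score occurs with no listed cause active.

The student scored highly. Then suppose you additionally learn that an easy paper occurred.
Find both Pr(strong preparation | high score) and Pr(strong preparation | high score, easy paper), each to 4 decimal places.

Under noisy-OR, P(high score | causes) = 1 − (1−0.03)·∏(1−qᵢ) over the active causes.
For the numerator, keep only strong preparation=true terms: 0.043959 + 0.042816 = 0.086775
Normalizer over all consistent configurations: 0.03·0.85·0.67 + 0.7672·0.85·0.33 + 0.4374·0.15·0.67 + 0.864976·0.15·0.33 = 0.319060
Posterior = 0.086775 / 0.319060 ≈ 0.2720

With the extra evidence:
Weight on strong preparation=true, given the evidence: 0.864976·0.15 = 0.129746
Normalizer over all consistent configurations: 0.7672·0.85 + 0.864976·0.15 = 0.781866
Posterior = 0.129746 / 0.781866 ≈ 0.1659
— easy paper explains away the evidence for strong preparation.

Pr(strong preparation | high score) ≈ 0.2720; Pr(strong preparation | high score, easy paper) ≈ 0.1659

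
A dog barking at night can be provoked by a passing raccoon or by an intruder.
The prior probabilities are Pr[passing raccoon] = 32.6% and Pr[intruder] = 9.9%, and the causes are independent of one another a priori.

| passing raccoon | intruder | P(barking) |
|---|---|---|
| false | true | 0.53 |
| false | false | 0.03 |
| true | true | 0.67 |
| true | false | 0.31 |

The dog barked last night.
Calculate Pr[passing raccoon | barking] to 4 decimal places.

P(barking) = 0.03×0.674×0.901 + 0.53×0.674×0.099 + 0.31×0.326×0.901 + 0.67×0.326×0.099 = 0.018218 + 0.035365 + 0.091055 + 0.021624 = 0.166262
Restricting to configurations with passing raccoon present: 0.091055 + 0.021624 = 0.112679.
Hence the posterior is 0.112679/0.166262 ≈ 0.6777.

Pr[passing raccoon | barking] ≈ 0.6777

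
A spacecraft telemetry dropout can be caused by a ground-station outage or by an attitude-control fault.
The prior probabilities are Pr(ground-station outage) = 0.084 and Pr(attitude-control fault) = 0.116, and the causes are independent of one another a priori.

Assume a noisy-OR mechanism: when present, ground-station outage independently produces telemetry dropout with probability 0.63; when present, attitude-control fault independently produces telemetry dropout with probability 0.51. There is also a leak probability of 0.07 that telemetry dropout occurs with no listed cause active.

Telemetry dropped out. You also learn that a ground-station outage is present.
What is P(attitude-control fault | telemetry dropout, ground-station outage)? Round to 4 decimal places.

P(attitude-control fault | telemetry dropout, ground-station outage) ≈ 0.1426

Under noisy-OR, P(telemetry dropout | causes) = 1 − (1−0.07)·∏(1−qᵢ) over the active causes.
P(telemetry dropout | ground-station outage) = 0.6559×0.884 + 0.831391×0.116 = 0.579816 + 0.096441 = 0.676257
Of this, 0.096441 comes from 0.831391×0.116 (the attitude-control fault=true cases).
Hence the posterior is 0.096441/0.676257 ≈ 0.1426.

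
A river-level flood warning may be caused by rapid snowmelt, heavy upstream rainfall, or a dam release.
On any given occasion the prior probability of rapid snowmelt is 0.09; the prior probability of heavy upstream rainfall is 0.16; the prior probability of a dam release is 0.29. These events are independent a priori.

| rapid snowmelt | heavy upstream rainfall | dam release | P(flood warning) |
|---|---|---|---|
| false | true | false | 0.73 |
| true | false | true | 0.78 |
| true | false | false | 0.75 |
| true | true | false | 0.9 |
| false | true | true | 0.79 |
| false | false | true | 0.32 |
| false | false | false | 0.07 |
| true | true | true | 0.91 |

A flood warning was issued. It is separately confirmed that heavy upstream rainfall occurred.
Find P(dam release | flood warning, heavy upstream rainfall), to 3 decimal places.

P(dam release | flood warning, heavy upstream rainfall) ≈ 0.305

Weight on dam release=true, given the evidence: 0.208481 + 0.023751 = 0.232232
Denominator P(flood warning | heavy upstream rainfall): 0.73*0.91*0.71 + 0.79*0.91*0.29 + 0.9*0.09*0.71 + 0.91*0.09*0.29 = 0.761395
Posterior = 0.232232 / 0.761395 ≈ 0.305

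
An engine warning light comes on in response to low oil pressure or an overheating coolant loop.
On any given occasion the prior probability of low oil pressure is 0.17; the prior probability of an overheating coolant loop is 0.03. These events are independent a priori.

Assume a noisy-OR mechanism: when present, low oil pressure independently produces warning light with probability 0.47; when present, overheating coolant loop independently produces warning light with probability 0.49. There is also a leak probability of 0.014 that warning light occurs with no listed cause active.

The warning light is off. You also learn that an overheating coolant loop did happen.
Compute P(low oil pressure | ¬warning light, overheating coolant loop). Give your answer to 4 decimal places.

Under noisy-OR, P(warning light | causes) = 1 − (1−0.014)·∏(1−qᵢ) over the active causes.
For the numerator, keep only low oil pressure=true terms: 0.266516×0.17 = 0.045308
Normalizer over all consistent configurations: 0.50286×0.83 + 0.266516×0.17 = 0.462682
Posterior = 0.045308 / 0.462682 ≈ 0.0979

P(low oil pressure | ¬warning light, overheating coolant loop) ≈ 0.0979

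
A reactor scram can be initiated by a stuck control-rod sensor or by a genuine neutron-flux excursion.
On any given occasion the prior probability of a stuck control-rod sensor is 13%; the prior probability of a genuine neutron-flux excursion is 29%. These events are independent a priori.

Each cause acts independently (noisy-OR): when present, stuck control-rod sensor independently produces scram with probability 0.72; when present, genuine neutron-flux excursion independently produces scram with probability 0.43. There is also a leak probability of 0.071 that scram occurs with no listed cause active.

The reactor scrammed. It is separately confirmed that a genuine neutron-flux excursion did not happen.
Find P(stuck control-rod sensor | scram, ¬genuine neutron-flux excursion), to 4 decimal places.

Under noisy-OR, P(scram | causes) = 1 − (1−0.071)·∏(1−qᵢ) over the active causes.
P(scram | ¬genuine neutron-flux excursion) = 0.071*0.87 + 0.73988*0.13 = 0.061770 + 0.096184 = 0.157954
Of this, 0.096184 comes from 0.73988*0.13 (the stuck control-rod sensor=true cases).
Hence the posterior is 0.096184/0.157954 ≈ 0.6089.

P(stuck control-rod sensor | scram, ¬genuine neutron-flux excursion) ≈ 0.6089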